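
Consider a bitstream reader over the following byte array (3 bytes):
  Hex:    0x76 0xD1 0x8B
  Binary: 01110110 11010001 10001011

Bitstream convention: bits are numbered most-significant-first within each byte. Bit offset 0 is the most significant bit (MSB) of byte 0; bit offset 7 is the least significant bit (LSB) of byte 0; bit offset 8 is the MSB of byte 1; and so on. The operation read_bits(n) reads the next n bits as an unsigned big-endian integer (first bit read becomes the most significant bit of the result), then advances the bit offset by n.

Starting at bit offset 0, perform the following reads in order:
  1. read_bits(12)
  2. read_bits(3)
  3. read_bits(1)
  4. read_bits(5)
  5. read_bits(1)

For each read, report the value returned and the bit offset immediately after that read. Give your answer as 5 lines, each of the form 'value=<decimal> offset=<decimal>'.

Read 1: bits[0:12] width=12 -> value=1901 (bin 011101101101); offset now 12 = byte 1 bit 4; 12 bits remain
Read 2: bits[12:15] width=3 -> value=0 (bin 000); offset now 15 = byte 1 bit 7; 9 bits remain
Read 3: bits[15:16] width=1 -> value=1 (bin 1); offset now 16 = byte 2 bit 0; 8 bits remain
Read 4: bits[16:21] width=5 -> value=17 (bin 10001); offset now 21 = byte 2 bit 5; 3 bits remain
Read 5: bits[21:22] width=1 -> value=0 (bin 0); offset now 22 = byte 2 bit 6; 2 bits remain

Answer: value=1901 offset=12
value=0 offset=15
value=1 offset=16
value=17 offset=21
value=0 offset=22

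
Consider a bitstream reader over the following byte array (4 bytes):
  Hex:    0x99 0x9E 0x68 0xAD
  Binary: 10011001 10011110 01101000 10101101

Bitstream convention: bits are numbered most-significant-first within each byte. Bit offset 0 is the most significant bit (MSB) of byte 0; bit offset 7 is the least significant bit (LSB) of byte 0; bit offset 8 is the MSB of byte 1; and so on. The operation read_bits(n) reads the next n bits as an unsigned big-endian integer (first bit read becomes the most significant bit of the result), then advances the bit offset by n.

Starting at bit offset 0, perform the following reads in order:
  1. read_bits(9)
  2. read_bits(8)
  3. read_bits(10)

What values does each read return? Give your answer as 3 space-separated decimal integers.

Answer: 307 60 837

Derivation:
Read 1: bits[0:9] width=9 -> value=307 (bin 100110011); offset now 9 = byte 1 bit 1; 23 bits remain
Read 2: bits[9:17] width=8 -> value=60 (bin 00111100); offset now 17 = byte 2 bit 1; 15 bits remain
Read 3: bits[17:27] width=10 -> value=837 (bin 1101000101); offset now 27 = byte 3 bit 3; 5 bits remain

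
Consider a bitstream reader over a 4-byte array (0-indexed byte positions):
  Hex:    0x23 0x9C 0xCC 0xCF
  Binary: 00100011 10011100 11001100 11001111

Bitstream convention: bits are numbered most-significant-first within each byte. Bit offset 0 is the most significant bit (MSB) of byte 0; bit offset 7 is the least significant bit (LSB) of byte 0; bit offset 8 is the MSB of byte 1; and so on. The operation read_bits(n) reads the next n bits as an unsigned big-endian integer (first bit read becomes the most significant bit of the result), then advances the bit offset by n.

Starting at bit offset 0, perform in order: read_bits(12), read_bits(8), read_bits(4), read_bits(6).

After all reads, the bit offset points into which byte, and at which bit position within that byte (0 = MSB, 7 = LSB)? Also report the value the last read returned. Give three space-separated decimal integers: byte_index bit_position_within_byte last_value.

Answer: 3 6 51

Derivation:
Read 1: bits[0:12] width=12 -> value=569 (bin 001000111001); offset now 12 = byte 1 bit 4; 20 bits remain
Read 2: bits[12:20] width=8 -> value=204 (bin 11001100); offset now 20 = byte 2 bit 4; 12 bits remain
Read 3: bits[20:24] width=4 -> value=12 (bin 1100); offset now 24 = byte 3 bit 0; 8 bits remain
Read 4: bits[24:30] width=6 -> value=51 (bin 110011); offset now 30 = byte 3 bit 6; 2 bits remain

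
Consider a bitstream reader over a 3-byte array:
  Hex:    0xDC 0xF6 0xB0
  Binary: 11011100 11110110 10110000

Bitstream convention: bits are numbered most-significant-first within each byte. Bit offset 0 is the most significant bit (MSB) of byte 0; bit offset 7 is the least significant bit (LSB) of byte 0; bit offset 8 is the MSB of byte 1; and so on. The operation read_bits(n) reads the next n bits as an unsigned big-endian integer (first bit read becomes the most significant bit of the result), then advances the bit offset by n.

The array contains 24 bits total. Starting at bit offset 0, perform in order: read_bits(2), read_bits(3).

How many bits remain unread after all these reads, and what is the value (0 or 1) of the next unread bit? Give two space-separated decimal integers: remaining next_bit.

Read 1: bits[0:2] width=2 -> value=3 (bin 11); offset now 2 = byte 0 bit 2; 22 bits remain
Read 2: bits[2:5] width=3 -> value=3 (bin 011); offset now 5 = byte 0 bit 5; 19 bits remain

Answer: 19 1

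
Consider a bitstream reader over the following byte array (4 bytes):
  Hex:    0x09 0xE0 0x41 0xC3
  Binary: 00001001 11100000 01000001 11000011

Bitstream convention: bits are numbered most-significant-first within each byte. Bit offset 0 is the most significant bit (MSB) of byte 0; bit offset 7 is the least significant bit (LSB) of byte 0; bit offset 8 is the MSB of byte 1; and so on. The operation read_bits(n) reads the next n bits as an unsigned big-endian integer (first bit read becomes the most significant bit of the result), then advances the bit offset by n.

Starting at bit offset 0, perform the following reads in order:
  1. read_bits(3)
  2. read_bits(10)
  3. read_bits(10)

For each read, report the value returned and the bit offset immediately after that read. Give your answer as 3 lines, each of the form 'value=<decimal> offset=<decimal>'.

Answer: value=0 offset=3
value=316 offset=13
value=32 offset=23

Derivation:
Read 1: bits[0:3] width=3 -> value=0 (bin 000); offset now 3 = byte 0 bit 3; 29 bits remain
Read 2: bits[3:13] width=10 -> value=316 (bin 0100111100); offset now 13 = byte 1 bit 5; 19 bits remain
Read 3: bits[13:23] width=10 -> value=32 (bin 0000100000); offset now 23 = byte 2 bit 7; 9 bits remain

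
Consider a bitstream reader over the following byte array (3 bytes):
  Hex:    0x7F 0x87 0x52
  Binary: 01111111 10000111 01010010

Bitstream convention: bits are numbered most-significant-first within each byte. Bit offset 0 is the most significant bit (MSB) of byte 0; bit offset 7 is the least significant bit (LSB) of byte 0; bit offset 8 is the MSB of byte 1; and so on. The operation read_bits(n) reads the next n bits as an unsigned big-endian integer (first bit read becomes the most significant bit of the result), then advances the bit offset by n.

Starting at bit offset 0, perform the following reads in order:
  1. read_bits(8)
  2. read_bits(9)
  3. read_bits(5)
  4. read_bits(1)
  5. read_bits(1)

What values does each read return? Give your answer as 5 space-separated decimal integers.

Read 1: bits[0:8] width=8 -> value=127 (bin 01111111); offset now 8 = byte 1 bit 0; 16 bits remain
Read 2: bits[8:17] width=9 -> value=270 (bin 100001110); offset now 17 = byte 2 bit 1; 7 bits remain
Read 3: bits[17:22] width=5 -> value=20 (bin 10100); offset now 22 = byte 2 bit 6; 2 bits remain
Read 4: bits[22:23] width=1 -> value=1 (bin 1); offset now 23 = byte 2 bit 7; 1 bits remain
Read 5: bits[23:24] width=1 -> value=0 (bin 0); offset now 24 = byte 3 bit 0; 0 bits remain

Answer: 127 270 20 1 0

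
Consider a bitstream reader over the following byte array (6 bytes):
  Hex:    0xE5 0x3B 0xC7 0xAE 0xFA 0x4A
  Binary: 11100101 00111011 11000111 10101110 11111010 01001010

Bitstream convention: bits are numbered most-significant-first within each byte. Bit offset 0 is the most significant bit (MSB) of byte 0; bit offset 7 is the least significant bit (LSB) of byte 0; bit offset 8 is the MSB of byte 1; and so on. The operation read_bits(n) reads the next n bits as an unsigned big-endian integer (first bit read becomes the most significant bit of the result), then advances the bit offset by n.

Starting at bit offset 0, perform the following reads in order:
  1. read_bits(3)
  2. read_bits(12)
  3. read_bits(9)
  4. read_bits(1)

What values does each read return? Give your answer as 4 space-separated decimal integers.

Read 1: bits[0:3] width=3 -> value=7 (bin 111); offset now 3 = byte 0 bit 3; 45 bits remain
Read 2: bits[3:15] width=12 -> value=669 (bin 001010011101); offset now 15 = byte 1 bit 7; 33 bits remain
Read 3: bits[15:24] width=9 -> value=455 (bin 111000111); offset now 24 = byte 3 bit 0; 24 bits remain
Read 4: bits[24:25] width=1 -> value=1 (bin 1); offset now 25 = byte 3 bit 1; 23 bits remain

Answer: 7 669 455 1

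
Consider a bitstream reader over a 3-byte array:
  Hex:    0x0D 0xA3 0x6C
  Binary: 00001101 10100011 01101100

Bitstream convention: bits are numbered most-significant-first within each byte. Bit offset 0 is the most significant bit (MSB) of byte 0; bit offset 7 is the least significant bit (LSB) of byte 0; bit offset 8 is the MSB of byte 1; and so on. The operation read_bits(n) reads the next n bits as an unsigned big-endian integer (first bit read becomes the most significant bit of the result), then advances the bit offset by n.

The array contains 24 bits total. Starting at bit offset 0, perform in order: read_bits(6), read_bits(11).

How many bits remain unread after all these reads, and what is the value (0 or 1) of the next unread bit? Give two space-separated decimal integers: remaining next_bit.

Read 1: bits[0:6] width=6 -> value=3 (bin 000011); offset now 6 = byte 0 bit 6; 18 bits remain
Read 2: bits[6:17] width=11 -> value=838 (bin 01101000110); offset now 17 = byte 2 bit 1; 7 bits remain

Answer: 7 1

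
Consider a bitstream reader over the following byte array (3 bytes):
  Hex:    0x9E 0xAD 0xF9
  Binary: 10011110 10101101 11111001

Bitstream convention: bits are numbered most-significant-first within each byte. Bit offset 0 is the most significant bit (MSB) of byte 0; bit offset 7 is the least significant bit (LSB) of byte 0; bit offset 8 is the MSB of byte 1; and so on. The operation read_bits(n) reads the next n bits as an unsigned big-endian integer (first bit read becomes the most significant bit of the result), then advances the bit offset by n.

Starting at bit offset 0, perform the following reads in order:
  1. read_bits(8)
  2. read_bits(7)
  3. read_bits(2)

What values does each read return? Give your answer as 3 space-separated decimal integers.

Read 1: bits[0:8] width=8 -> value=158 (bin 10011110); offset now 8 = byte 1 bit 0; 16 bits remain
Read 2: bits[8:15] width=7 -> value=86 (bin 1010110); offset now 15 = byte 1 bit 7; 9 bits remain
Read 3: bits[15:17] width=2 -> value=3 (bin 11); offset now 17 = byte 2 bit 1; 7 bits remain

Answer: 158 86 3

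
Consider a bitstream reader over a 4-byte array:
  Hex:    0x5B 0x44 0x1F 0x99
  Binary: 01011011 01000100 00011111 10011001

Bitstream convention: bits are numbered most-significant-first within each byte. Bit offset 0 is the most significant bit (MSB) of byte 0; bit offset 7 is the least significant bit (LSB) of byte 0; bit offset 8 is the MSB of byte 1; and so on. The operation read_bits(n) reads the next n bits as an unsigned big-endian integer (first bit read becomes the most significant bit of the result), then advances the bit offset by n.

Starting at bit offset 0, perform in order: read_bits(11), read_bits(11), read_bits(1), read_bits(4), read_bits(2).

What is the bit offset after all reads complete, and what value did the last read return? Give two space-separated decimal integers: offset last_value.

Read 1: bits[0:11] width=11 -> value=730 (bin 01011011010); offset now 11 = byte 1 bit 3; 21 bits remain
Read 2: bits[11:22] width=11 -> value=263 (bin 00100000111); offset now 22 = byte 2 bit 6; 10 bits remain
Read 3: bits[22:23] width=1 -> value=1 (bin 1); offset now 23 = byte 2 bit 7; 9 bits remain
Read 4: bits[23:27] width=4 -> value=12 (bin 1100); offset now 27 = byte 3 bit 3; 5 bits remain
Read 5: bits[27:29] width=2 -> value=3 (bin 11); offset now 29 = byte 3 bit 5; 3 bits remain

Answer: 29 3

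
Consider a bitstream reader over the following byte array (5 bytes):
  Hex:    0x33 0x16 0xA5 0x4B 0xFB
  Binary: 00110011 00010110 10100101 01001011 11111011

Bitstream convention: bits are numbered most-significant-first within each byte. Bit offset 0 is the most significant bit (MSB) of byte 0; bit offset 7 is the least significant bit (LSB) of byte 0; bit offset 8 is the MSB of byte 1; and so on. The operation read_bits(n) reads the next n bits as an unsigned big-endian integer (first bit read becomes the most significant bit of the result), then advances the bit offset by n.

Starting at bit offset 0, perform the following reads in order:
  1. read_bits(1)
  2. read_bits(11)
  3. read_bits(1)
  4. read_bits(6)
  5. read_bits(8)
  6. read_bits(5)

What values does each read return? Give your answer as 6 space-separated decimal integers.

Answer: 0 817 0 53 42 11

Derivation:
Read 1: bits[0:1] width=1 -> value=0 (bin 0); offset now 1 = byte 0 bit 1; 39 bits remain
Read 2: bits[1:12] width=11 -> value=817 (bin 01100110001); offset now 12 = byte 1 bit 4; 28 bits remain
Read 3: bits[12:13] width=1 -> value=0 (bin 0); offset now 13 = byte 1 bit 5; 27 bits remain
Read 4: bits[13:19] width=6 -> value=53 (bin 110101); offset now 19 = byte 2 bit 3; 21 bits remain
Read 5: bits[19:27] width=8 -> value=42 (bin 00101010); offset now 27 = byte 3 bit 3; 13 bits remain
Read 6: bits[27:32] width=5 -> value=11 (bin 01011); offset now 32 = byte 4 bit 0; 8 bits remain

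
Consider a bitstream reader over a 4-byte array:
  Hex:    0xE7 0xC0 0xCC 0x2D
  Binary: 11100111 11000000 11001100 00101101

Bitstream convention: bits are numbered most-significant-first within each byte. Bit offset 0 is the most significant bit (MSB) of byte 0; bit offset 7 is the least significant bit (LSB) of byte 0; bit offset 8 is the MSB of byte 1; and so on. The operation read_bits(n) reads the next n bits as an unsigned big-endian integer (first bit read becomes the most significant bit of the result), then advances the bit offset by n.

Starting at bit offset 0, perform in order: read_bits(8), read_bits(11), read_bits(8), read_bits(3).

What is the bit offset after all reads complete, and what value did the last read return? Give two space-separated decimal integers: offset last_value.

Answer: 30 3

Derivation:
Read 1: bits[0:8] width=8 -> value=231 (bin 11100111); offset now 8 = byte 1 bit 0; 24 bits remain
Read 2: bits[8:19] width=11 -> value=1542 (bin 11000000110); offset now 19 = byte 2 bit 3; 13 bits remain
Read 3: bits[19:27] width=8 -> value=97 (bin 01100001); offset now 27 = byte 3 bit 3; 5 bits remain
Read 4: bits[27:30] width=3 -> value=3 (bin 011); offset now 30 = byte 3 bit 6; 2 bits remain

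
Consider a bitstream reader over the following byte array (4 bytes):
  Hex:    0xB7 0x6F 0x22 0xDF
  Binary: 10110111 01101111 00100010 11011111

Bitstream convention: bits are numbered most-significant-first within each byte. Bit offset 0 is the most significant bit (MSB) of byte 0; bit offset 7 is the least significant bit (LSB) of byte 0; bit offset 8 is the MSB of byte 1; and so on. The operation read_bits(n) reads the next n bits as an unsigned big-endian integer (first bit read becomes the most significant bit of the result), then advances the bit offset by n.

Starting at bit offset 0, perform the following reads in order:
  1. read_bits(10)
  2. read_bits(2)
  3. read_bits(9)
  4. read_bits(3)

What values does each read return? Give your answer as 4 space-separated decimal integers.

Answer: 733 2 484 2

Derivation:
Read 1: bits[0:10] width=10 -> value=733 (bin 1011011101); offset now 10 = byte 1 bit 2; 22 bits remain
Read 2: bits[10:12] width=2 -> value=2 (bin 10); offset now 12 = byte 1 bit 4; 20 bits remain
Read 3: bits[12:21] width=9 -> value=484 (bin 111100100); offset now 21 = byte 2 bit 5; 11 bits remain
Read 4: bits[21:24] width=3 -> value=2 (bin 010); offset now 24 = byte 3 bit 0; 8 bits remain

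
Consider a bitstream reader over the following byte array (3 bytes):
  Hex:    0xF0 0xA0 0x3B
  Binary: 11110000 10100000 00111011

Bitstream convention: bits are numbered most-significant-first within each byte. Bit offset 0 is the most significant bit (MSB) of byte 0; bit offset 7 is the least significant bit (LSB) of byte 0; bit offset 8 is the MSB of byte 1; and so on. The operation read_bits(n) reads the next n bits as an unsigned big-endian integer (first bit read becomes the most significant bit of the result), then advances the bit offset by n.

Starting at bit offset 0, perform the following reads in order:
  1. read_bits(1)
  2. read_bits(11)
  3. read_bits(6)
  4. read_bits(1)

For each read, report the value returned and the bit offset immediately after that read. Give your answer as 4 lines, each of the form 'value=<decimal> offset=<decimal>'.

Read 1: bits[0:1] width=1 -> value=1 (bin 1); offset now 1 = byte 0 bit 1; 23 bits remain
Read 2: bits[1:12] width=11 -> value=1802 (bin 11100001010); offset now 12 = byte 1 bit 4; 12 bits remain
Read 3: bits[12:18] width=6 -> value=0 (bin 000000); offset now 18 = byte 2 bit 2; 6 bits remain
Read 4: bits[18:19] width=1 -> value=1 (bin 1); offset now 19 = byte 2 bit 3; 5 bits remain

Answer: value=1 offset=1
value=1802 offset=12
value=0 offset=18
value=1 offset=19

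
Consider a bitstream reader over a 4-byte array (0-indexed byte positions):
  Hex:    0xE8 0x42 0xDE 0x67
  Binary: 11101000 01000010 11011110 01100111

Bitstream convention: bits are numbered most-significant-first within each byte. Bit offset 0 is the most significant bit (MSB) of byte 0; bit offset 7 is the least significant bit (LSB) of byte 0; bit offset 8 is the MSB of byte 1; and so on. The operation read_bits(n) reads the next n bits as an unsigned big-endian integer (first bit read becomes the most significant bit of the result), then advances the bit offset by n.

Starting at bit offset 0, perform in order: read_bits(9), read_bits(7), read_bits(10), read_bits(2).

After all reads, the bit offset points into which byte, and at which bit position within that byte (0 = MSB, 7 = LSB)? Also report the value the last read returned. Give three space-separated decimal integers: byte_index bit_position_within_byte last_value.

Answer: 3 4 2

Derivation:
Read 1: bits[0:9] width=9 -> value=464 (bin 111010000); offset now 9 = byte 1 bit 1; 23 bits remain
Read 2: bits[9:16] width=7 -> value=66 (bin 1000010); offset now 16 = byte 2 bit 0; 16 bits remain
Read 3: bits[16:26] width=10 -> value=889 (bin 1101111001); offset now 26 = byte 3 bit 2; 6 bits remain
Read 4: bits[26:28] width=2 -> value=2 (bin 10); offset now 28 = byte 3 bit 4; 4 bits remain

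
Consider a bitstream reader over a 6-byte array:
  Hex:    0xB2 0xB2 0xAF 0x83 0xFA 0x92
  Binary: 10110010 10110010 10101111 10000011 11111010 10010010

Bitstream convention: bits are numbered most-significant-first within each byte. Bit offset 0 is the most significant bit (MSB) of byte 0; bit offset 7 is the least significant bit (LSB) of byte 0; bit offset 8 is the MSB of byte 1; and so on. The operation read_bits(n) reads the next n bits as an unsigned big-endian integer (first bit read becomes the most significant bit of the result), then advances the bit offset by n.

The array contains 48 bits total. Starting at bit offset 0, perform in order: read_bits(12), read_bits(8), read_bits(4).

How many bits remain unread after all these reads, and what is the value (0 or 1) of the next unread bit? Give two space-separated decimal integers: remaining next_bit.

Read 1: bits[0:12] width=12 -> value=2859 (bin 101100101011); offset now 12 = byte 1 bit 4; 36 bits remain
Read 2: bits[12:20] width=8 -> value=42 (bin 00101010); offset now 20 = byte 2 bit 4; 28 bits remain
Read 3: bits[20:24] width=4 -> value=15 (bin 1111); offset now 24 = byte 3 bit 0; 24 bits remain

Answer: 24 1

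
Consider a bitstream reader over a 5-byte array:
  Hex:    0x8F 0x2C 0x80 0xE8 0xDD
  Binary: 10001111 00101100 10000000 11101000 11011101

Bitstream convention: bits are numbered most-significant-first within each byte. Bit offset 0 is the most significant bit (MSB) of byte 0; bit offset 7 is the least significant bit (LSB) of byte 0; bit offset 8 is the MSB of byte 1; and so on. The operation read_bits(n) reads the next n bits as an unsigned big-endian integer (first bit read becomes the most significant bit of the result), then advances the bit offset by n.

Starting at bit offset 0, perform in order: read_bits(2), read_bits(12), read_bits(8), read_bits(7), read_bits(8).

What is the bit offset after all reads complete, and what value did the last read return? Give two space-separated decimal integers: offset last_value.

Read 1: bits[0:2] width=2 -> value=2 (bin 10); offset now 2 = byte 0 bit 2; 38 bits remain
Read 2: bits[2:14] width=12 -> value=971 (bin 001111001011); offset now 14 = byte 1 bit 6; 26 bits remain
Read 3: bits[14:22] width=8 -> value=32 (bin 00100000); offset now 22 = byte 2 bit 6; 18 bits remain
Read 4: bits[22:29] width=7 -> value=29 (bin 0011101); offset now 29 = byte 3 bit 5; 11 bits remain
Read 5: bits[29:37] width=8 -> value=27 (bin 00011011); offset now 37 = byte 4 bit 5; 3 bits remain

Answer: 37 27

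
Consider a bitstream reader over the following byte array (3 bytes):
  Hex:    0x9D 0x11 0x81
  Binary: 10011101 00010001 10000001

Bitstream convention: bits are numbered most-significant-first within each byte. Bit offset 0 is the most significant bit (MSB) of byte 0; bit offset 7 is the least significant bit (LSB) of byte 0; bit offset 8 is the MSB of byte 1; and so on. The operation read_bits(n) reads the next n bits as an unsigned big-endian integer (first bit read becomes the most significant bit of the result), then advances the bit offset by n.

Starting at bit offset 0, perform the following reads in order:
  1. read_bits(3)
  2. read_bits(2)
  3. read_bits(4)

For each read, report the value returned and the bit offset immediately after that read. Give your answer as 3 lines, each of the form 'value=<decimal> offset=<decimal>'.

Answer: value=4 offset=3
value=3 offset=5
value=10 offset=9

Derivation:
Read 1: bits[0:3] width=3 -> value=4 (bin 100); offset now 3 = byte 0 bit 3; 21 bits remain
Read 2: bits[3:5] width=2 -> value=3 (bin 11); offset now 5 = byte 0 bit 5; 19 bits remain
Read 3: bits[5:9] width=4 -> value=10 (bin 1010); offset now 9 = byte 1 bit 1; 15 bits remain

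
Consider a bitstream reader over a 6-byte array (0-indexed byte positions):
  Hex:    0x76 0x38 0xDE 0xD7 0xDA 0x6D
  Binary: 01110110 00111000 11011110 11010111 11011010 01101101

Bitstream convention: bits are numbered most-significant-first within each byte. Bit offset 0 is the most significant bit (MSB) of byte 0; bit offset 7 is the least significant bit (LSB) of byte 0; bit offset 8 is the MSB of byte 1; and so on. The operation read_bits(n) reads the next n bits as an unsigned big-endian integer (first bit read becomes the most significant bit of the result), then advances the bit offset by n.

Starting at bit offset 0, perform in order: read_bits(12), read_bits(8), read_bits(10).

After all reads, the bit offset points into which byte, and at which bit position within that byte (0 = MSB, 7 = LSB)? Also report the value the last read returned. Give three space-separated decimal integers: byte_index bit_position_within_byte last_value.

Answer: 3 6 949

Derivation:
Read 1: bits[0:12] width=12 -> value=1891 (bin 011101100011); offset now 12 = byte 1 bit 4; 36 bits remain
Read 2: bits[12:20] width=8 -> value=141 (bin 10001101); offset now 20 = byte 2 bit 4; 28 bits remain
Read 3: bits[20:30] width=10 -> value=949 (bin 1110110101); offset now 30 = byte 3 bit 6; 18 bits remain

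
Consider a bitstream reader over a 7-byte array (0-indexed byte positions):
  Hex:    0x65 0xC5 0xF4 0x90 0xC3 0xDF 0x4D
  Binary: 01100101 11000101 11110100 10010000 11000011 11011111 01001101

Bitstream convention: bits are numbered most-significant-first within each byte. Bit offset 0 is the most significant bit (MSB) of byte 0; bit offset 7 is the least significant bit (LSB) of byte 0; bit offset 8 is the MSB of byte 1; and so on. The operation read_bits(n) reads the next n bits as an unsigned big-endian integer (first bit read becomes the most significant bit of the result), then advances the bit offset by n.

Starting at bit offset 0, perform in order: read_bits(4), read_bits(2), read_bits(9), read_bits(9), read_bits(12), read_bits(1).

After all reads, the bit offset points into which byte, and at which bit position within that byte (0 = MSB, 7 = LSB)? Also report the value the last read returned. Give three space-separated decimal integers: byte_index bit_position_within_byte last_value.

Read 1: bits[0:4] width=4 -> value=6 (bin 0110); offset now 4 = byte 0 bit 4; 52 bits remain
Read 2: bits[4:6] width=2 -> value=1 (bin 01); offset now 6 = byte 0 bit 6; 50 bits remain
Read 3: bits[6:15] width=9 -> value=226 (bin 011100010); offset now 15 = byte 1 bit 7; 41 bits remain
Read 4: bits[15:24] width=9 -> value=500 (bin 111110100); offset now 24 = byte 3 bit 0; 32 bits remain
Read 5: bits[24:36] width=12 -> value=2316 (bin 100100001100); offset now 36 = byte 4 bit 4; 20 bits remain
Read 6: bits[36:37] width=1 -> value=0 (bin 0); offset now 37 = byte 4 bit 5; 19 bits remain

Answer: 4 5 0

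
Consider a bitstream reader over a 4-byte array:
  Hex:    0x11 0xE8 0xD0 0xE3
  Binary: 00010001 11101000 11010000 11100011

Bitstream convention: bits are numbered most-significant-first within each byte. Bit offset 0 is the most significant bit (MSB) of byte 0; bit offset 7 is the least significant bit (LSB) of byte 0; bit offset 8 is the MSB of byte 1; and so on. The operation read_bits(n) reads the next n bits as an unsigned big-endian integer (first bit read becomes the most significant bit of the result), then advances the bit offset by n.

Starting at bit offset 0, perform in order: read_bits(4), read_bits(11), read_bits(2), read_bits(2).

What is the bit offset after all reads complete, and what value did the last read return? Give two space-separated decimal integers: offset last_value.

Read 1: bits[0:4] width=4 -> value=1 (bin 0001); offset now 4 = byte 0 bit 4; 28 bits remain
Read 2: bits[4:15] width=11 -> value=244 (bin 00011110100); offset now 15 = byte 1 bit 7; 17 bits remain
Read 3: bits[15:17] width=2 -> value=1 (bin 01); offset now 17 = byte 2 bit 1; 15 bits remain
Read 4: bits[17:19] width=2 -> value=2 (bin 10); offset now 19 = byte 2 bit 3; 13 bits remain

Answer: 19 2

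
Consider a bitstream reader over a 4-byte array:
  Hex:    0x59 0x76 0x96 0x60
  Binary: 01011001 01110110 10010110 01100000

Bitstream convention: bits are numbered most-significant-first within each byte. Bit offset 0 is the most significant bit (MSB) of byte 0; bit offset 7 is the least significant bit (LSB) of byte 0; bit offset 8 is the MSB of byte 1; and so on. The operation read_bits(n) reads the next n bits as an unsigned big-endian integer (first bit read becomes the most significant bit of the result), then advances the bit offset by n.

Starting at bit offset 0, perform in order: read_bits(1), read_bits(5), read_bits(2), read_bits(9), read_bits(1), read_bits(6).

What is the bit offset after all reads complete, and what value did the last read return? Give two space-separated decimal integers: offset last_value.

Read 1: bits[0:1] width=1 -> value=0 (bin 0); offset now 1 = byte 0 bit 1; 31 bits remain
Read 2: bits[1:6] width=5 -> value=22 (bin 10110); offset now 6 = byte 0 bit 6; 26 bits remain
Read 3: bits[6:8] width=2 -> value=1 (bin 01); offset now 8 = byte 1 bit 0; 24 bits remain
Read 4: bits[8:17] width=9 -> value=237 (bin 011101101); offset now 17 = byte 2 bit 1; 15 bits remain
Read 5: bits[17:18] width=1 -> value=0 (bin 0); offset now 18 = byte 2 bit 2; 14 bits remain
Read 6: bits[18:24] width=6 -> value=22 (bin 010110); offset now 24 = byte 3 bit 0; 8 bits remain

Answer: 24 22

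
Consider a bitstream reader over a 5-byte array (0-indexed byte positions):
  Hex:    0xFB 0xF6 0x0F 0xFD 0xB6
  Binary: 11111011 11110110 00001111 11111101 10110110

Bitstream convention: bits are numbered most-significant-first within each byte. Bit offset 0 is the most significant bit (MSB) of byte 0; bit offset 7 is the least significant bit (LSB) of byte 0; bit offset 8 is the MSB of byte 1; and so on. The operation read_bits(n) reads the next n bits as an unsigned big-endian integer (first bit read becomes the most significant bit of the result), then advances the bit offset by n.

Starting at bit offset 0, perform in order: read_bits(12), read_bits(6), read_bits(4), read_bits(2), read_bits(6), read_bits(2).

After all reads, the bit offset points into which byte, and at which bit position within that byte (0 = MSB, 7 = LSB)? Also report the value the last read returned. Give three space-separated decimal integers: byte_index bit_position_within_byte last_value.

Read 1: bits[0:12] width=12 -> value=4031 (bin 111110111111); offset now 12 = byte 1 bit 4; 28 bits remain
Read 2: bits[12:18] width=6 -> value=24 (bin 011000); offset now 18 = byte 2 bit 2; 22 bits remain
Read 3: bits[18:22] width=4 -> value=3 (bin 0011); offset now 22 = byte 2 bit 6; 18 bits remain
Read 4: bits[22:24] width=2 -> value=3 (bin 11); offset now 24 = byte 3 bit 0; 16 bits remain
Read 5: bits[24:30] width=6 -> value=63 (bin 111111); offset now 30 = byte 3 bit 6; 10 bits remain
Read 6: bits[30:32] width=2 -> value=1 (bin 01); offset now 32 = byte 4 bit 0; 8 bits remain

Answer: 4 0 1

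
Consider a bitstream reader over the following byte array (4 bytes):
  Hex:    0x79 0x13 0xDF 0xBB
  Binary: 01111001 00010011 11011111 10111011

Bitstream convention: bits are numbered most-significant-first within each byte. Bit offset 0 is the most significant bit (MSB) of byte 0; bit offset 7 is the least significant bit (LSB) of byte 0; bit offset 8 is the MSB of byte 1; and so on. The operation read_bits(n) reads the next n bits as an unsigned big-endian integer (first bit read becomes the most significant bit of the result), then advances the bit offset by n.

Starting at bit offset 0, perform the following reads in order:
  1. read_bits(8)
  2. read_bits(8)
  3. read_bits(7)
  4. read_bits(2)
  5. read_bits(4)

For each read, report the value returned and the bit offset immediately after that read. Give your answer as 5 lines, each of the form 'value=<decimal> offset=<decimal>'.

Read 1: bits[0:8] width=8 -> value=121 (bin 01111001); offset now 8 = byte 1 bit 0; 24 bits remain
Read 2: bits[8:16] width=8 -> value=19 (bin 00010011); offset now 16 = byte 2 bit 0; 16 bits remain
Read 3: bits[16:23] width=7 -> value=111 (bin 1101111); offset now 23 = byte 2 bit 7; 9 bits remain
Read 4: bits[23:25] width=2 -> value=3 (bin 11); offset now 25 = byte 3 bit 1; 7 bits remain
Read 5: bits[25:29] width=4 -> value=7 (bin 0111); offset now 29 = byte 3 bit 5; 3 bits remain

Answer: value=121 offset=8
value=19 offset=16
value=111 offset=23
value=3 offset=25
value=7 offset=29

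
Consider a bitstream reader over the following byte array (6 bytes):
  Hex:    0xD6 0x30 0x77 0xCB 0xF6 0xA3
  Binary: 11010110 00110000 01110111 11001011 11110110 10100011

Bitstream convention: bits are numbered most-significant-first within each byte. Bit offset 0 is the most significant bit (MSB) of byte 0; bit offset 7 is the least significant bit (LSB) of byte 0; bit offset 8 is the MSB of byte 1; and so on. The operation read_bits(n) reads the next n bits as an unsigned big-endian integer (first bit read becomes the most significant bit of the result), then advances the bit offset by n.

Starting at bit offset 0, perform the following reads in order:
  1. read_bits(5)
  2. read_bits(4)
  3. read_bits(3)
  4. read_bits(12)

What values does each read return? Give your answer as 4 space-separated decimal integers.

Read 1: bits[0:5] width=5 -> value=26 (bin 11010); offset now 5 = byte 0 bit 5; 43 bits remain
Read 2: bits[5:9] width=4 -> value=12 (bin 1100); offset now 9 = byte 1 bit 1; 39 bits remain
Read 3: bits[9:12] width=3 -> value=3 (bin 011); offset now 12 = byte 1 bit 4; 36 bits remain
Read 4: bits[12:24] width=12 -> value=119 (bin 000001110111); offset now 24 = byte 3 bit 0; 24 bits remain

Answer: 26 12 3 119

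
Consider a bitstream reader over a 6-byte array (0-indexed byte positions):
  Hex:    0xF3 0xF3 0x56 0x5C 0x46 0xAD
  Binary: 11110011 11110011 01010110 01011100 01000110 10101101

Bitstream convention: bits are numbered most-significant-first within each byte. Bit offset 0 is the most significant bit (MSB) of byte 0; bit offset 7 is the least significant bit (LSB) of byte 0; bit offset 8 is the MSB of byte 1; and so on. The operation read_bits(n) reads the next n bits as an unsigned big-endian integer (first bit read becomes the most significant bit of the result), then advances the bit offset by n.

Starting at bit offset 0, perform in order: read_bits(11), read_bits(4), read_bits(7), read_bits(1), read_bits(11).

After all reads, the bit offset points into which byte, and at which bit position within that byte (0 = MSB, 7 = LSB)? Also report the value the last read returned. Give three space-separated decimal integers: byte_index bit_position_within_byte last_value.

Read 1: bits[0:11] width=11 -> value=1951 (bin 11110011111); offset now 11 = byte 1 bit 3; 37 bits remain
Read 2: bits[11:15] width=4 -> value=9 (bin 1001); offset now 15 = byte 1 bit 7; 33 bits remain
Read 3: bits[15:22] width=7 -> value=85 (bin 1010101); offset now 22 = byte 2 bit 6; 26 bits remain
Read 4: bits[22:23] width=1 -> value=1 (bin 1); offset now 23 = byte 2 bit 7; 25 bits remain
Read 5: bits[23:34] width=11 -> value=369 (bin 00101110001); offset now 34 = byte 4 bit 2; 14 bits remain

Answer: 4 2 369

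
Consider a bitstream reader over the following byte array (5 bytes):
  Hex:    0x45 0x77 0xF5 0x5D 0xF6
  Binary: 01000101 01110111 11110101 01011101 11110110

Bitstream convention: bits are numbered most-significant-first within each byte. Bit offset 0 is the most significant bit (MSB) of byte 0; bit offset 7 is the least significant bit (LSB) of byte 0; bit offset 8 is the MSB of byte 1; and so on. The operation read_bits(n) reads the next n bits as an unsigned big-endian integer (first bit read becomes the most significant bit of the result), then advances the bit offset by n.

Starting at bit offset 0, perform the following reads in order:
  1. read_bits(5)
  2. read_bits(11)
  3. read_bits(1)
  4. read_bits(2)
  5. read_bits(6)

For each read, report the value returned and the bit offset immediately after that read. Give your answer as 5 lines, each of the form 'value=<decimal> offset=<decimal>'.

Answer: value=8 offset=5
value=1399 offset=16
value=1 offset=17
value=3 offset=19
value=42 offset=25

Derivation:
Read 1: bits[0:5] width=5 -> value=8 (bin 01000); offset now 5 = byte 0 bit 5; 35 bits remain
Read 2: bits[5:16] width=11 -> value=1399 (bin 10101110111); offset now 16 = byte 2 bit 0; 24 bits remain
Read 3: bits[16:17] width=1 -> value=1 (bin 1); offset now 17 = byte 2 bit 1; 23 bits remain
Read 4: bits[17:19] width=2 -> value=3 (bin 11); offset now 19 = byte 2 bit 3; 21 bits remain
Read 5: bits[19:25] width=6 -> value=42 (bin 101010); offset now 25 = byte 3 bit 1; 15 bits remain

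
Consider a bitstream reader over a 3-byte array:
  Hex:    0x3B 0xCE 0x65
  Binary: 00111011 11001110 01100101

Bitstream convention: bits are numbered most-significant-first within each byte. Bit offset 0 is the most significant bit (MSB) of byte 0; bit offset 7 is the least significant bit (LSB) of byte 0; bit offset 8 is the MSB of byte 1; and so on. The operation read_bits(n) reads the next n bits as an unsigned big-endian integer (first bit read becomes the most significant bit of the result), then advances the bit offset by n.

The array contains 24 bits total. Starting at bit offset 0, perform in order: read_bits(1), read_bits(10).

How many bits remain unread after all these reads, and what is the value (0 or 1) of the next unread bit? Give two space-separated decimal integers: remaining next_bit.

Answer: 13 0

Derivation:
Read 1: bits[0:1] width=1 -> value=0 (bin 0); offset now 1 = byte 0 bit 1; 23 bits remain
Read 2: bits[1:11] width=10 -> value=478 (bin 0111011110); offset now 11 = byte 1 bit 3; 13 bits remain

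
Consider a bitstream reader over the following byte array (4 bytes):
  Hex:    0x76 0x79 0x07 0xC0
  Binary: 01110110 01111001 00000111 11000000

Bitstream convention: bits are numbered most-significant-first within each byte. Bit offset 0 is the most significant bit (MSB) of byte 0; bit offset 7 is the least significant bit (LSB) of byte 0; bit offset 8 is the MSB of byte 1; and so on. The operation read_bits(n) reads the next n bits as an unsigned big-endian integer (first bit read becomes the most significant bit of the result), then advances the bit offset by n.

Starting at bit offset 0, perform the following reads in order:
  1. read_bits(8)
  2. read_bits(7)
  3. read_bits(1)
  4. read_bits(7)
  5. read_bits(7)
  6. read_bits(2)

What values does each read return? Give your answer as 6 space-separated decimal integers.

Read 1: bits[0:8] width=8 -> value=118 (bin 01110110); offset now 8 = byte 1 bit 0; 24 bits remain
Read 2: bits[8:15] width=7 -> value=60 (bin 0111100); offset now 15 = byte 1 bit 7; 17 bits remain
Read 3: bits[15:16] width=1 -> value=1 (bin 1); offset now 16 = byte 2 bit 0; 16 bits remain
Read 4: bits[16:23] width=7 -> value=3 (bin 0000011); offset now 23 = byte 2 bit 7; 9 bits remain
Read 5: bits[23:30] width=7 -> value=112 (bin 1110000); offset now 30 = byte 3 bit 6; 2 bits remain
Read 6: bits[30:32] width=2 -> value=0 (bin 00); offset now 32 = byte 4 bit 0; 0 bits remain

Answer: 118 60 1 3 112 0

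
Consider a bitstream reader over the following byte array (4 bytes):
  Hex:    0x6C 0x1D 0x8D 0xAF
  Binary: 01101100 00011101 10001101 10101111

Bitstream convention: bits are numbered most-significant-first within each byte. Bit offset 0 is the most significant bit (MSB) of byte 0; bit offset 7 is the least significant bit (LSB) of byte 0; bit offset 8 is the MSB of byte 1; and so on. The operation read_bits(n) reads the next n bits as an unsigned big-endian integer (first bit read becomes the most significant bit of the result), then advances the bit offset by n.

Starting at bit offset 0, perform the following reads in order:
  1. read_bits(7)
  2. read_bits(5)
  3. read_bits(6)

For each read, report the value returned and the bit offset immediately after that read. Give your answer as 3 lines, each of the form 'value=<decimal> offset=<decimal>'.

Answer: value=54 offset=7
value=1 offset=12
value=54 offset=18

Derivation:
Read 1: bits[0:7] width=7 -> value=54 (bin 0110110); offset now 7 = byte 0 bit 7; 25 bits remain
Read 2: bits[7:12] width=5 -> value=1 (bin 00001); offset now 12 = byte 1 bit 4; 20 bits remain
Read 3: bits[12:18] width=6 -> value=54 (bin 110110); offset now 18 = byte 2 bit 2; 14 bits remain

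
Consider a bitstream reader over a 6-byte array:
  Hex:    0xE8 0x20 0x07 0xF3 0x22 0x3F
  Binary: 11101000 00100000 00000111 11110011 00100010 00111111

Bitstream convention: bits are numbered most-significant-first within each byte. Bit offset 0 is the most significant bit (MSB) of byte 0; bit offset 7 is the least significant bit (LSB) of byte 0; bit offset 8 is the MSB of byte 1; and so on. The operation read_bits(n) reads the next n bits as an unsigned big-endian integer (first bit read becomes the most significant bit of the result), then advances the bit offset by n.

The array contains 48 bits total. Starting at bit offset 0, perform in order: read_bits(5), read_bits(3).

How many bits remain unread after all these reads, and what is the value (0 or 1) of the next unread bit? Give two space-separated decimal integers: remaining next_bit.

Read 1: bits[0:5] width=5 -> value=29 (bin 11101); offset now 5 = byte 0 bit 5; 43 bits remain
Read 2: bits[5:8] width=3 -> value=0 (bin 000); offset now 8 = byte 1 bit 0; 40 bits remain

Answer: 40 0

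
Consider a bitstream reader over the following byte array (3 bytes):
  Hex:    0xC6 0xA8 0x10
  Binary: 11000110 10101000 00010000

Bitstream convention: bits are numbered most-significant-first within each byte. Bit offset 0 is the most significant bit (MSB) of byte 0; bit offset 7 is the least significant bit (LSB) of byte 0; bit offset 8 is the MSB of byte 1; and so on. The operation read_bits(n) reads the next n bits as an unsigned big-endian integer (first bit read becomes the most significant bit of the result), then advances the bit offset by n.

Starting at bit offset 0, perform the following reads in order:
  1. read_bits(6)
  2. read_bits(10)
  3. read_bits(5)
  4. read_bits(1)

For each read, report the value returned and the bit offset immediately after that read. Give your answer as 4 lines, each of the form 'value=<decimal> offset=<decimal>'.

Answer: value=49 offset=6
value=680 offset=16
value=2 offset=21
value=0 offset=22

Derivation:
Read 1: bits[0:6] width=6 -> value=49 (bin 110001); offset now 6 = byte 0 bit 6; 18 bits remain
Read 2: bits[6:16] width=10 -> value=680 (bin 1010101000); offset now 16 = byte 2 bit 0; 8 bits remain
Read 3: bits[16:21] width=5 -> value=2 (bin 00010); offset now 21 = byte 2 bit 5; 3 bits remain
Read 4: bits[21:22] width=1 -> value=0 (bin 0); offset now 22 = byte 2 bit 6; 2 bits remain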